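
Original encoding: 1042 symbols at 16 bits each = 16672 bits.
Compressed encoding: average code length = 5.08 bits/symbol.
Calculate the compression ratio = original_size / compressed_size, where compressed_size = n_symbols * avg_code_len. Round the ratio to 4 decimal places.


original_size = n_symbols * orig_bits = 1042 * 16 = 16672 bits
compressed_size = n_symbols * avg_code_len = 1042 * 5.08 = 5293.36 bits
ratio = original_size / compressed_size = 16672 / 5293.36 = 3.1496

Compression ratio = 3.1496


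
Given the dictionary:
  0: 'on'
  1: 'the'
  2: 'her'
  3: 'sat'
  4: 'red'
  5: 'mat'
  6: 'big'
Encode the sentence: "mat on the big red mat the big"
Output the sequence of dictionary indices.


Look up each word in the dictionary:
  'mat' -> 5
  'on' -> 0
  'the' -> 1
  'big' -> 6
  'red' -> 4
  'mat' -> 5
  'the' -> 1
  'big' -> 6

Encoded: [5, 0, 1, 6, 4, 5, 1, 6]


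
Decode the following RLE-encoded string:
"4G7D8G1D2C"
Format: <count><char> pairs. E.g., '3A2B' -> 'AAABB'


Expanding each <count><char> pair:
  4G -> 'GGGG'
  7D -> 'DDDDDDD'
  8G -> 'GGGGGGGG'
  1D -> 'D'
  2C -> 'CC'

Decoded = GGGGDDDDDDDGGGGGGGGDCC


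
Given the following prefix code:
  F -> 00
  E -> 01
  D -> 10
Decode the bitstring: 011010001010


Decoding step by step:
Bits 01 -> E
Bits 10 -> D
Bits 10 -> D
Bits 00 -> F
Bits 10 -> D
Bits 10 -> D


Decoded message: EDDFDD


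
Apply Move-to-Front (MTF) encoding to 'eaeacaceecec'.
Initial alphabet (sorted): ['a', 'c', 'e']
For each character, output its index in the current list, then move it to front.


MTF encoding:
'e': index 2 in ['a', 'c', 'e'] -> ['e', 'a', 'c']
'a': index 1 in ['e', 'a', 'c'] -> ['a', 'e', 'c']
'e': index 1 in ['a', 'e', 'c'] -> ['e', 'a', 'c']
'a': index 1 in ['e', 'a', 'c'] -> ['a', 'e', 'c']
'c': index 2 in ['a', 'e', 'c'] -> ['c', 'a', 'e']
'a': index 1 in ['c', 'a', 'e'] -> ['a', 'c', 'e']
'c': index 1 in ['a', 'c', 'e'] -> ['c', 'a', 'e']
'e': index 2 in ['c', 'a', 'e'] -> ['e', 'c', 'a']
'e': index 0 in ['e', 'c', 'a'] -> ['e', 'c', 'a']
'c': index 1 in ['e', 'c', 'a'] -> ['c', 'e', 'a']
'e': index 1 in ['c', 'e', 'a'] -> ['e', 'c', 'a']
'c': index 1 in ['e', 'c', 'a'] -> ['c', 'e', 'a']


Output: [2, 1, 1, 1, 2, 1, 1, 2, 0, 1, 1, 1]


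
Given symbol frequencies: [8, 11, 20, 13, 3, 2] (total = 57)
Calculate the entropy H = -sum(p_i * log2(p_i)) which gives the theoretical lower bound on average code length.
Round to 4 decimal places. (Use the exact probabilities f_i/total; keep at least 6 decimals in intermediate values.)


Per-symbol terms -p_i * log2(p_i) with p_i = f_i/57:
  p = 8/57 = 0.140351: log2(p) = -2.832890, -p*log2(p) = 0.397599
  p = 11/57 = 0.192982: log2(p) = -2.373458, -p*log2(p) = 0.458036
  p = 20/57 = 0.350877: log2(p) = -1.510962, -p*log2(p) = 0.530162
  p = 13/57 = 0.228070: log2(p) = -2.132450, -p*log2(p) = 0.486348
  p = 3/57 = 0.052632: log2(p) = -4.247928, -p*log2(p) = 0.223575
  p = 2/57 = 0.035088: log2(p) = -4.832890, -p*log2(p) = 0.169575
H = 0.397599 + 0.458036 + 0.530162 + 0.486348 + 0.223575 + 0.169575 = 2.265295

H = 2.2653 bits/symbol


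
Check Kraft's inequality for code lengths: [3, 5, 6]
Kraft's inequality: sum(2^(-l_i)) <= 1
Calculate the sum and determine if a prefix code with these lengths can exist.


Sum = 2^(-3) + 2^(-5) + 2^(-6)
    = 0.125 + 0.03125 + 0.015625
    = 11/64 = 0.171875
Since 0.171875 <= 1, Kraft's inequality IS satisfied.
A prefix code with these lengths CAN exist.

Kraft sum = 0.171875. Satisfied.


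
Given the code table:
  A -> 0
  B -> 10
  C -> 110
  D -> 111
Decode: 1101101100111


Decoding:
110 -> C
110 -> C
110 -> C
0 -> A
111 -> D


Result: CCCAD


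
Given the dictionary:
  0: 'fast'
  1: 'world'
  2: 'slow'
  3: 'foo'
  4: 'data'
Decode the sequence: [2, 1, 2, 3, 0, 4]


Look up each index in the dictionary:
  2 -> 'slow'
  1 -> 'world'
  2 -> 'slow'
  3 -> 'foo'
  0 -> 'fast'
  4 -> 'data'

Decoded: "slow world slow foo fast data"


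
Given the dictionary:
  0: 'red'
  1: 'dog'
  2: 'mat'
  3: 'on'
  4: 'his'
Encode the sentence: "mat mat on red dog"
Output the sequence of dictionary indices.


Look up each word in the dictionary:
  'mat' -> 2
  'mat' -> 2
  'on' -> 3
  'red' -> 0
  'dog' -> 1

Encoded: [2, 2, 3, 0, 1]


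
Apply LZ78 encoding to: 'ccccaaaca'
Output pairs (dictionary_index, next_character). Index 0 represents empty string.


LZ78 encoding steps:
Dictionary: {0: ''}
Step 1: w='' (idx 0), next='c' -> output (0, 'c'), add 'c' as idx 1
Step 2: w='c' (idx 1), next='c' -> output (1, 'c'), add 'cc' as idx 2
Step 3: w='c' (idx 1), next='a' -> output (1, 'a'), add 'ca' as idx 3
Step 4: w='' (idx 0), next='a' -> output (0, 'a'), add 'a' as idx 4
Step 5: w='a' (idx 4), next='c' -> output (4, 'c'), add 'ac' as idx 5
Step 6: w='a' (idx 4), end of input -> output (4, '')


Encoded: [(0, 'c'), (1, 'c'), (1, 'a'), (0, 'a'), (4, 'c'), (4, '')]


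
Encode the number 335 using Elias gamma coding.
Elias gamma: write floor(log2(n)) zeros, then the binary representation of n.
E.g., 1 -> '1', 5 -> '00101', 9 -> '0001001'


num_bits = floor(log2(335)) + 1 = 9
leading_zeros = num_bits - 1 = 8
binary(335) = 101001111

Elias gamma(335) = '00000000' + '101001111' = 00000000101001111 (17 bits)


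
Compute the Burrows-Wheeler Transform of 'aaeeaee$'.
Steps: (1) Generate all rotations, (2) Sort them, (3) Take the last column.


Rotations (sorted):
  0: $aaeeaee -> last char: e
  1: aaeeaee$ -> last char: $
  2: aee$aaee -> last char: e
  3: aeeaee$a -> last char: a
  4: e$aaeeae -> last char: e
  5: eaee$aae -> last char: e
  6: ee$aaeea -> last char: a
  7: eeaee$aa -> last char: a


BWT = e$eaeeaa


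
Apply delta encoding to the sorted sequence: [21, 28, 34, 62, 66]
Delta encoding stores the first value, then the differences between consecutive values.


First value: 21
Deltas:
  28 - 21 = 7
  34 - 28 = 6
  62 - 34 = 28
  66 - 62 = 4


Delta encoded: [21, 7, 6, 28, 4]


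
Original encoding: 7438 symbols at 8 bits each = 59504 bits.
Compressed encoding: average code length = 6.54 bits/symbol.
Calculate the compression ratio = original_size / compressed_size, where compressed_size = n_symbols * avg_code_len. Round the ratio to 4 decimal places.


original_size = n_symbols * orig_bits = 7438 * 8 = 59504 bits
compressed_size = n_symbols * avg_code_len = 7438 * 6.54 = 48644.52 bits
ratio = original_size / compressed_size = 59504 / 48644.52 = 1.2232

Compression ratio = 1.2232


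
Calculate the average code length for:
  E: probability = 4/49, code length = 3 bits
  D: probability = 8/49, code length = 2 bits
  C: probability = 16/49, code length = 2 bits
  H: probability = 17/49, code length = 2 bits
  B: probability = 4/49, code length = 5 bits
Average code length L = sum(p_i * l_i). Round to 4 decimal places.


Weighted contributions p_i * l_i:
  E: (4/49) * 3 = 12/49
  D: (8/49) * 2 = 16/49
  C: (16/49) * 2 = 32/49
  H: (17/49) * 2 = 34/49
  B: (4/49) * 5 = 20/49
Sum = (12 + 16 + 32 + 34 + 20)/49 = 114/49

L = 114/49 = 2.3265 bits/symbol


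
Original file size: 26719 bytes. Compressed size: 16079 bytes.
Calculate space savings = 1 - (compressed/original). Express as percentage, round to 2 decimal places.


ratio = compressed/original = 16079/26719 = 0.601782
savings = 1 - ratio = 1 - 0.601782 = 0.398218
as a percentage: 0.398218 * 100 = 39.82%

Space savings = 1 - 16079/26719 = 39.82%


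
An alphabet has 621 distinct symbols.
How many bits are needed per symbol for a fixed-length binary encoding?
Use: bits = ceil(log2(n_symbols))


log2(621) = 9.2784
Bracket: 2^9 = 512 < 621 <= 2^10 = 1024
So ceil(log2(621)) = 10

bits = ceil(log2(621)) = ceil(9.2784) = 10 bits


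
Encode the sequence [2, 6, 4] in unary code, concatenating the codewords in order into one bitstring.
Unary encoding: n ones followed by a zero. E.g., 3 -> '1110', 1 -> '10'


Encode each number as n ones followed by a terminating 0:
  2 -> 110 (3 bits)
  6 -> 1111110 (7 bits)
  4 -> 11110 (5 bits)
Total length = 3 + 7 + 5 = 15 bits.

Unary([2, 6, 4]) = 110111111011110 (15 bits)


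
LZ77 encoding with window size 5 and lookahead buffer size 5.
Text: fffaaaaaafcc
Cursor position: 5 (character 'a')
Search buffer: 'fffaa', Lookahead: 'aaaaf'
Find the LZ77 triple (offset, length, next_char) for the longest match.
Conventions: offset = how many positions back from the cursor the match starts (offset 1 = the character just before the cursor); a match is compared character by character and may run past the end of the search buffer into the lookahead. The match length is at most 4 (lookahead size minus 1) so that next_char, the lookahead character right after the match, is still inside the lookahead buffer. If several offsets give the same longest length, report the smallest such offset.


Try each offset into the search buffer:
  offset=1 (pos 4, char 'a'): match length 4
  offset=2 (pos 3, char 'a'): match length 4
  offset=3 (pos 2, char 'f'): match length 0
  offset=4 (pos 1, char 'f'): match length 0
  offset=5 (pos 0, char 'f'): match length 0
Longest match has length 4, found at offsets 1, 2; take the smallest, offset 1.
next_char = character at position 5 + 4 = 9 -> 'f'

Best match: offset=1, length=4 (matching 'aaaa' starting at position 4)
LZ77 triple: (1, 4, 'f')


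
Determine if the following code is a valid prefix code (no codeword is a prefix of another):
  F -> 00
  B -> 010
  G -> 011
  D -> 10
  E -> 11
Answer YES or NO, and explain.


Checking each pair (does one codeword prefix another?):
  F='00' vs B='010': no prefix
  F='00' vs G='011': no prefix
  F='00' vs D='10': no prefix
  F='00' vs E='11': no prefix
  B='010' vs F='00': no prefix
  B='010' vs G='011': no prefix
  B='010' vs D='10': no prefix
  B='010' vs E='11': no prefix
  G='011' vs F='00': no prefix
  G='011' vs B='010': no prefix
  G='011' vs D='10': no prefix
  G='011' vs E='11': no prefix
  D='10' vs F='00': no prefix
  D='10' vs B='010': no prefix
  D='10' vs G='011': no prefix
  D='10' vs E='11': no prefix
  E='11' vs F='00': no prefix
  E='11' vs B='010': no prefix
  E='11' vs G='011': no prefix
  E='11' vs D='10': no prefix
No violation found over all pairs.

YES -- this is a valid prefix code. No codeword is a prefix of any other codeword.


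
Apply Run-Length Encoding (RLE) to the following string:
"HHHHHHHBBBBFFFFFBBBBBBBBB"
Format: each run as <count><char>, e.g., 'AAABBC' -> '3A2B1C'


Scanning runs left to right:
  i=0: run of 'H' x 7 -> '7H'
  i=7: run of 'B' x 4 -> '4B'
  i=11: run of 'F' x 5 -> '5F'
  i=16: run of 'B' x 9 -> '9B'

RLE = 7H4B5F9B


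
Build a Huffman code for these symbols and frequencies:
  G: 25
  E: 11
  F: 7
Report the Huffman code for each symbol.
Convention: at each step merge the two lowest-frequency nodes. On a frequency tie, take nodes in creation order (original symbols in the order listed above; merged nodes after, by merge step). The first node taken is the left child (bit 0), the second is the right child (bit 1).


Huffman tree construction:
Step 1: Merge F(7) + E(11) = 18
Step 2: Merge (F+E)(18) + G(25) = 43
Read each symbol's code off the tree from the root (left child = 0, right child = 1).

Codes:
  G: 1 (length 1)
  E: 01 (length 2)
  F: 00 (length 2)
Average code length: 61/43 = 1.4186 bits/symbol


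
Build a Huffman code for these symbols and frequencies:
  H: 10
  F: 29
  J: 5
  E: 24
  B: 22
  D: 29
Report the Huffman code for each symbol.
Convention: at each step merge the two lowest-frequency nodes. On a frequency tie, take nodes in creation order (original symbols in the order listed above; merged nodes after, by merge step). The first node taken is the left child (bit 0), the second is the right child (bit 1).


Huffman tree construction:
Step 1: Merge J(5) + H(10) = 15
Step 2: Merge (J+H)(15) + B(22) = 37
Step 3: Merge E(24) + F(29) = 53
Step 4: Merge D(29) + ((J+H)+B)(37) = 66
Step 5: Merge (E+F)(53) + (D+((J+H)+B))(66) = 119
Read each symbol's code off the tree from the root (left child = 0, right child = 1).

Codes:
  H: 1101 (length 4)
  F: 01 (length 2)
  J: 1100 (length 4)
  E: 00 (length 2)
  B: 111 (length 3)
  D: 10 (length 2)
Average code length: 290/119 = 2.4370 bits/symbol


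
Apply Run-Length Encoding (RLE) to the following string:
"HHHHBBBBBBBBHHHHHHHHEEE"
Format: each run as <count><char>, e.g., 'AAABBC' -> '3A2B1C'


Scanning runs left to right:
  i=0: run of 'H' x 4 -> '4H'
  i=4: run of 'B' x 8 -> '8B'
  i=12: run of 'H' x 8 -> '8H'
  i=20: run of 'E' x 3 -> '3E'

RLE = 4H8B8H3E


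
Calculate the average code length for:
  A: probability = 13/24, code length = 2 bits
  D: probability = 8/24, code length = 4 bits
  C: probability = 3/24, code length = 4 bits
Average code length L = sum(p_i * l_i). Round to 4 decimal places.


Weighted contributions p_i * l_i:
  A: (13/24) * 2 = 26/24
  D: (8/24) * 4 = 32/24
  C: (3/24) * 4 = 12/24
Sum = (26 + 32 + 12)/24 = 70/24

L = 70/24 = 2.9167 bits/symbol


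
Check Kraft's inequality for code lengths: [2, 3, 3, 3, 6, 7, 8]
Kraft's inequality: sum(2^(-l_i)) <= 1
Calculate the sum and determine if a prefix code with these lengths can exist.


Sum = 2^(-2) + 2^(-3) + 2^(-3) + 2^(-3) + 2^(-6) + 2^(-7) + 2^(-8)
    = 0.25 + 0.125 + 0.125 + 0.125 + 0.015625 + 0.0078125 + 0.00390625
    = 167/256 = 0.65234375
Since 0.65234375 <= 1, Kraft's inequality IS satisfied.
A prefix code with these lengths CAN exist.

Kraft sum = 0.65234375. Satisfied.


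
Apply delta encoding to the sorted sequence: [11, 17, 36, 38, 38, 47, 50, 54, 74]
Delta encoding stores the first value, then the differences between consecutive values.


First value: 11
Deltas:
  17 - 11 = 6
  36 - 17 = 19
  38 - 36 = 2
  38 - 38 = 0
  47 - 38 = 9
  50 - 47 = 3
  54 - 50 = 4
  74 - 54 = 20


Delta encoded: [11, 6, 19, 2, 0, 9, 3, 4, 20]


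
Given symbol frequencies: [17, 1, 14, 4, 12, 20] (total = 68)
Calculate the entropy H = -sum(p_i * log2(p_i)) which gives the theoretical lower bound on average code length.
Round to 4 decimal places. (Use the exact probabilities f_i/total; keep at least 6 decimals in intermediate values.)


Per-symbol terms -p_i * log2(p_i) with p_i = f_i/68:
  p = 17/68 = 0.250000: log2(p) = -2.000000, -p*log2(p) = 0.500000
  p = 1/68 = 0.014706: log2(p) = -6.087463, -p*log2(p) = 0.089522
  p = 14/68 = 0.205882: log2(p) = -2.280108, -p*log2(p) = 0.469434
  p = 4/68 = 0.058824: log2(p) = -4.087463, -p*log2(p) = 0.240439
  p = 12/68 = 0.176471: log2(p) = -2.502500, -p*log2(p) = 0.441618
  p = 20/68 = 0.294118: log2(p) = -1.765535, -p*log2(p) = 0.519275
H = 0.500000 + 0.089522 + 0.469434 + 0.240439 + 0.441618 + 0.519275 = 2.260288

H = 2.2603 bits/symbol


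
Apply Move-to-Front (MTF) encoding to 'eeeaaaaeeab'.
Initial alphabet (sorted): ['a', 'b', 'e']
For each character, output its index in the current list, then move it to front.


MTF encoding:
'e': index 2 in ['a', 'b', 'e'] -> ['e', 'a', 'b']
'e': index 0 in ['e', 'a', 'b'] -> ['e', 'a', 'b']
'e': index 0 in ['e', 'a', 'b'] -> ['e', 'a', 'b']
'a': index 1 in ['e', 'a', 'b'] -> ['a', 'e', 'b']
'a': index 0 in ['a', 'e', 'b'] -> ['a', 'e', 'b']
'a': index 0 in ['a', 'e', 'b'] -> ['a', 'e', 'b']
'a': index 0 in ['a', 'e', 'b'] -> ['a', 'e', 'b']
'e': index 1 in ['a', 'e', 'b'] -> ['e', 'a', 'b']
'e': index 0 in ['e', 'a', 'b'] -> ['e', 'a', 'b']
'a': index 1 in ['e', 'a', 'b'] -> ['a', 'e', 'b']
'b': index 2 in ['a', 'e', 'b'] -> ['b', 'a', 'e']


Output: [2, 0, 0, 1, 0, 0, 0, 1, 0, 1, 2]


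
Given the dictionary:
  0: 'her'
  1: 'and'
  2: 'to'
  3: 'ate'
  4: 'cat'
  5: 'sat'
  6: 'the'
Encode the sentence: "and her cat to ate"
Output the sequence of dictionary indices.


Look up each word in the dictionary:
  'and' -> 1
  'her' -> 0
  'cat' -> 4
  'to' -> 2
  'ate' -> 3

Encoded: [1, 0, 4, 2, 3]


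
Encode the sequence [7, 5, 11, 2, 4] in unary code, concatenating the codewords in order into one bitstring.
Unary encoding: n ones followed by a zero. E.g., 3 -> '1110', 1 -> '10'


Encode each number as n ones followed by a terminating 0:
  7 -> 11111110 (8 bits)
  5 -> 111110 (6 bits)
  11 -> 111111111110 (12 bits)
  2 -> 110 (3 bits)
  4 -> 11110 (5 bits)
Total length = 8 + 6 + 12 + 3 + 5 = 34 bits.

Unary([7, 5, 11, 2, 4]) = 1111111011111011111111111011011110 (34 bits)


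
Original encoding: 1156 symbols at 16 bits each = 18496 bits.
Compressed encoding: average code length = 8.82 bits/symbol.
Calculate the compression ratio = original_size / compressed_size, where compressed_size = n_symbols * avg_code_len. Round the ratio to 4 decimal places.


original_size = n_symbols * orig_bits = 1156 * 16 = 18496 bits
compressed_size = n_symbols * avg_code_len = 1156 * 8.82 = 10195.92 bits
ratio = original_size / compressed_size = 18496 / 10195.92 = 1.8141

Compression ratio = 1.8141


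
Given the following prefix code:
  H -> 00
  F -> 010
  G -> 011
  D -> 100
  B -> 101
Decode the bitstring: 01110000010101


Decoding step by step:
Bits 011 -> G
Bits 100 -> D
Bits 00 -> H
Bits 010 -> F
Bits 101 -> B


Decoded message: GDHFB


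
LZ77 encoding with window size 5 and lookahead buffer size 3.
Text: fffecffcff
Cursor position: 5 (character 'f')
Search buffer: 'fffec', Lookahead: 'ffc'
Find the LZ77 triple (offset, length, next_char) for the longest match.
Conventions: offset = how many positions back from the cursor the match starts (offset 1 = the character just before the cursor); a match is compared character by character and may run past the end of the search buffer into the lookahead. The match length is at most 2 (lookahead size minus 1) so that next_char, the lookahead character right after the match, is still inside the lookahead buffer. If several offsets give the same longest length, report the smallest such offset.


Try each offset into the search buffer:
  offset=1 (pos 4, char 'c'): match length 0
  offset=2 (pos 3, char 'e'): match length 0
  offset=3 (pos 2, char 'f'): match length 1
  offset=4 (pos 1, char 'f'): match length 2
  offset=5 (pos 0, char 'f'): match length 2
Longest match has length 2, found at offsets 4, 5; take the smallest, offset 4.
next_char = character at position 5 + 2 = 7 -> 'c'

Best match: offset=4, length=2 (matching 'ff' starting at position 1)
LZ77 triple: (4, 2, 'c')


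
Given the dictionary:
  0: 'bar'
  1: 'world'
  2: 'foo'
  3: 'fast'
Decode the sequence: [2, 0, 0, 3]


Look up each index in the dictionary:
  2 -> 'foo'
  0 -> 'bar'
  0 -> 'bar'
  3 -> 'fast'

Decoded: "foo bar bar fast"


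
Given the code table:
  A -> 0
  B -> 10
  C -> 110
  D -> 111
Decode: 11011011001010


Decoding:
110 -> C
110 -> C
110 -> C
0 -> A
10 -> B
10 -> B


Result: CCCABB


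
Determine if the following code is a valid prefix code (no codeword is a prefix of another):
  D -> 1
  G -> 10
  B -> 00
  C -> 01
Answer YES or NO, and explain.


Checking each pair (does one codeword prefix another?):
  D='1' vs G='10': prefix -- VIOLATION

NO -- this is NOT a valid prefix code. D (1) is a prefix of G (10).


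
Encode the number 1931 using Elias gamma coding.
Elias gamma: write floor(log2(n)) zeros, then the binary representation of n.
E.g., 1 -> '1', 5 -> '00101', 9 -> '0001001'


num_bits = floor(log2(1931)) + 1 = 11
leading_zeros = num_bits - 1 = 10
binary(1931) = 11110001011

Elias gamma(1931) = '0000000000' + '11110001011' = 000000000011110001011 (21 bits)


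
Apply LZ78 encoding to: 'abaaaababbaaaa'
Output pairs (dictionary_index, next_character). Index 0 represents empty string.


LZ78 encoding steps:
Dictionary: {0: ''}
Step 1: w='' (idx 0), next='a' -> output (0, 'a'), add 'a' as idx 1
Step 2: w='' (idx 0), next='b' -> output (0, 'b'), add 'b' as idx 2
Step 3: w='a' (idx 1), next='a' -> output (1, 'a'), add 'aa' as idx 3
Step 4: w='aa' (idx 3), next='b' -> output (3, 'b'), add 'aab' as idx 4
Step 5: w='a' (idx 1), next='b' -> output (1, 'b'), add 'ab' as idx 5
Step 6: w='b' (idx 2), next='a' -> output (2, 'a'), add 'ba' as idx 6
Step 7: w='aa' (idx 3), next='a' -> output (3, 'a'), add 'aaa' as idx 7


Encoded: [(0, 'a'), (0, 'b'), (1, 'a'), (3, 'b'), (1, 'b'), (2, 'a'), (3, 'a')]


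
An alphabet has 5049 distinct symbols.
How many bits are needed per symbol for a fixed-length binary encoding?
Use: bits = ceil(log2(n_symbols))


log2(5049) = 12.3018
Bracket: 2^12 = 4096 < 5049 <= 2^13 = 8192
So ceil(log2(5049)) = 13

bits = ceil(log2(5049)) = ceil(12.3018) = 13 bits


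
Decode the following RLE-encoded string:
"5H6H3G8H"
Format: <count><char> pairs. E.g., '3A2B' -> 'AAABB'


Expanding each <count><char> pair:
  5H -> 'HHHHH'
  6H -> 'HHHHHH'
  3G -> 'GGG'
  8H -> 'HHHHHHHH'

Decoded = HHHHHHHHHHHGGGHHHHHHHH


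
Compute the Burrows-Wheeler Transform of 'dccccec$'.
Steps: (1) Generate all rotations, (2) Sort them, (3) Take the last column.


Rotations (sorted):
  0: $dccccec -> last char: c
  1: c$dcccce -> last char: e
  2: ccccec$d -> last char: d
  3: cccec$dc -> last char: c
  4: ccec$dcc -> last char: c
  5: cec$dccc -> last char: c
  6: dccccec$ -> last char: $
  7: ec$dcccc -> last char: c


BWT = cedccc$c


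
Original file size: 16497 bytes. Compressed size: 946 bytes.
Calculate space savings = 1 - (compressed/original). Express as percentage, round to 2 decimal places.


ratio = compressed/original = 946/16497 = 0.057344
savings = 1 - ratio = 1 - 0.057344 = 0.942656
as a percentage: 0.942656 * 100 = 94.27%

Space savings = 1 - 946/16497 = 94.27%


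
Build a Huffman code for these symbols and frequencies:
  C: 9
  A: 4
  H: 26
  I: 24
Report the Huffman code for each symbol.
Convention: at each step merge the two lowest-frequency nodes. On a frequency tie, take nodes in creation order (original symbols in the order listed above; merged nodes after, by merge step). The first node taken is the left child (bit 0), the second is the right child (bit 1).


Huffman tree construction:
Step 1: Merge A(4) + C(9) = 13
Step 2: Merge (A+C)(13) + I(24) = 37
Step 3: Merge H(26) + ((A+C)+I)(37) = 63
Read each symbol's code off the tree from the root (left child = 0, right child = 1).

Codes:
  C: 101 (length 3)
  A: 100 (length 3)
  H: 0 (length 1)
  I: 11 (length 2)
Average code length: 113/63 = 1.7937 bits/symbol


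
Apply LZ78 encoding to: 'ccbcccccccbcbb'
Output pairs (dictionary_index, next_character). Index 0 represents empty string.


LZ78 encoding steps:
Dictionary: {0: ''}
Step 1: w='' (idx 0), next='c' -> output (0, 'c'), add 'c' as idx 1
Step 2: w='c' (idx 1), next='b' -> output (1, 'b'), add 'cb' as idx 2
Step 3: w='c' (idx 1), next='c' -> output (1, 'c'), add 'cc' as idx 3
Step 4: w='cc' (idx 3), next='c' -> output (3, 'c'), add 'ccc' as idx 4
Step 5: w='cc' (idx 3), next='b' -> output (3, 'b'), add 'ccb' as idx 5
Step 6: w='cb' (idx 2), next='b' -> output (2, 'b'), add 'cbb' as idx 6


Encoded: [(0, 'c'), (1, 'b'), (1, 'c'), (3, 'c'), (3, 'b'), (2, 'b')]


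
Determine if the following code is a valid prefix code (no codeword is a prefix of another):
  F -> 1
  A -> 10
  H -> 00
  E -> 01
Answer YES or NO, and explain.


Checking each pair (does one codeword prefix another?):
  F='1' vs A='10': prefix -- VIOLATION

NO -- this is NOT a valid prefix code. F (1) is a prefix of A (10).


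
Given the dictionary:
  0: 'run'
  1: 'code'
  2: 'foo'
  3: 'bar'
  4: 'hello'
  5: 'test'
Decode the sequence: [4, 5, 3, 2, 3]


Look up each index in the dictionary:
  4 -> 'hello'
  5 -> 'test'
  3 -> 'bar'
  2 -> 'foo'
  3 -> 'bar'

Decoded: "hello test bar foo bar"


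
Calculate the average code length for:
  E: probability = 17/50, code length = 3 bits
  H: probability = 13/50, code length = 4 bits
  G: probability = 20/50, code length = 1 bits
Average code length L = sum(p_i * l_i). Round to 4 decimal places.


Weighted contributions p_i * l_i:
  E: (17/50) * 3 = 51/50
  H: (13/50) * 4 = 52/50
  G: (20/50) * 1 = 20/50
Sum = (51 + 52 + 20)/50 = 123/50

L = 123/50 = 2.4600 bits/symbol


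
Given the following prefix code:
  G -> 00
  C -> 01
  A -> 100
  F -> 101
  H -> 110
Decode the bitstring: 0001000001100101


Decoding step by step:
Bits 00 -> G
Bits 01 -> C
Bits 00 -> G
Bits 00 -> G
Bits 01 -> C
Bits 100 -> A
Bits 101 -> F


Decoded message: GCGGCAF


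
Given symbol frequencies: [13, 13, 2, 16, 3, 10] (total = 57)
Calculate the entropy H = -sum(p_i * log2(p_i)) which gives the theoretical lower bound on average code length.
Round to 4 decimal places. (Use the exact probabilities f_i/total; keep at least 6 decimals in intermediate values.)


Per-symbol terms -p_i * log2(p_i) with p_i = f_i/57:
  p = 13/57 = 0.228070: log2(p) = -2.132450, -p*log2(p) = 0.486348
  p = 13/57 = 0.228070: log2(p) = -2.132450, -p*log2(p) = 0.486348
  p = 2/57 = 0.035088: log2(p) = -4.832890, -p*log2(p) = 0.169575
  p = 16/57 = 0.280702: log2(p) = -1.832890, -p*log2(p) = 0.514495
  p = 3/57 = 0.052632: log2(p) = -4.247928, -p*log2(p) = 0.223575
  p = 10/57 = 0.175439: log2(p) = -2.510962, -p*log2(p) = 0.440520
H = 0.486348 + 0.486348 + 0.169575 + 0.514495 + 0.223575 + 0.440520 = 2.320861

H = 2.3209 bits/symbol


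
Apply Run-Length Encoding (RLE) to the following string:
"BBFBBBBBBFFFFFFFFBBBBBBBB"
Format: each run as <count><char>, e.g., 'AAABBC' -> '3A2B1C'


Scanning runs left to right:
  i=0: run of 'B' x 2 -> '2B'
  i=2: run of 'F' x 1 -> '1F'
  i=3: run of 'B' x 6 -> '6B'
  i=9: run of 'F' x 8 -> '8F'
  i=17: run of 'B' x 8 -> '8B'

RLE = 2B1F6B8F8B


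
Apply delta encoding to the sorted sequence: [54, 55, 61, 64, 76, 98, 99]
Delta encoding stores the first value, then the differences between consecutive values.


First value: 54
Deltas:
  55 - 54 = 1
  61 - 55 = 6
  64 - 61 = 3
  76 - 64 = 12
  98 - 76 = 22
  99 - 98 = 1


Delta encoded: [54, 1, 6, 3, 12, 22, 1]


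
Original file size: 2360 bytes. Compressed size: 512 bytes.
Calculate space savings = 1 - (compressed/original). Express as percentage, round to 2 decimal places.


ratio = compressed/original = 512/2360 = 0.216949
savings = 1 - ratio = 1 - 0.216949 = 0.783051
as a percentage: 0.783051 * 100 = 78.31%

Space savings = 1 - 512/2360 = 78.31%


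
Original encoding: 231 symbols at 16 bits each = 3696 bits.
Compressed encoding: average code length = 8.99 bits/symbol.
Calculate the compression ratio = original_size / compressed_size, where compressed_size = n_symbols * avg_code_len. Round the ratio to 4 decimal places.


original_size = n_symbols * orig_bits = 231 * 16 = 3696 bits
compressed_size = n_symbols * avg_code_len = 231 * 8.99 = 2076.69 bits
ratio = original_size / compressed_size = 3696 / 2076.69 = 1.7798

Compression ratio = 1.7798


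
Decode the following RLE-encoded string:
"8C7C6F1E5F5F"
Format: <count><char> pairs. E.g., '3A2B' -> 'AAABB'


Expanding each <count><char> pair:
  8C -> 'CCCCCCCC'
  7C -> 'CCCCCCC'
  6F -> 'FFFFFF'
  1E -> 'E'
  5F -> 'FFFFF'
  5F -> 'FFFFF'

Decoded = CCCCCCCCCCCCCCCFFFFFFEFFFFFFFFFF


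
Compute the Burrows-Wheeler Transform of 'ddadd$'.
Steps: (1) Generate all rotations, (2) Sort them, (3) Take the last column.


Rotations (sorted):
  0: $ddadd -> last char: d
  1: add$dd -> last char: d
  2: d$ddad -> last char: d
  3: dadd$d -> last char: d
  4: dd$dda -> last char: a
  5: ddadd$ -> last char: $


BWT = dddda$


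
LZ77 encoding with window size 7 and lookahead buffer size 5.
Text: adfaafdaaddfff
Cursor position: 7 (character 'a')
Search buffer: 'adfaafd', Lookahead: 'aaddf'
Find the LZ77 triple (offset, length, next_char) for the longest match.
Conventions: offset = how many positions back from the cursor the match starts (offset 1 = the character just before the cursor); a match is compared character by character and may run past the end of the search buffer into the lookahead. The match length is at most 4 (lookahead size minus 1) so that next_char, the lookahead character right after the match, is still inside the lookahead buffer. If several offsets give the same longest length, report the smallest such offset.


Try each offset into the search buffer:
  offset=1 (pos 6, char 'd'): match length 0
  offset=2 (pos 5, char 'f'): match length 0
  offset=3 (pos 4, char 'a'): match length 1
  offset=4 (pos 3, char 'a'): match length 2
  offset=5 (pos 2, char 'f'): match length 0
  offset=6 (pos 1, char 'd'): match length 0
  offset=7 (pos 0, char 'a'): match length 1
Longest match has length 2 at offset 4.
next_char = character at position 7 + 2 = 9 -> 'd'

Best match: offset=4, length=2 (matching 'aa' starting at position 3)
LZ77 triple: (4, 2, 'd')


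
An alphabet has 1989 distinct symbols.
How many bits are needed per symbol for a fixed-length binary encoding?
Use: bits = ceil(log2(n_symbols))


log2(1989) = 10.9578
Bracket: 2^10 = 1024 < 1989 <= 2^11 = 2048
So ceil(log2(1989)) = 11

bits = ceil(log2(1989)) = ceil(10.9578) = 11 bits


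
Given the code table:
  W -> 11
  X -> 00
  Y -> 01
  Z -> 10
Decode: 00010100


Decoding:
00 -> X
01 -> Y
01 -> Y
00 -> X


Result: XYYX


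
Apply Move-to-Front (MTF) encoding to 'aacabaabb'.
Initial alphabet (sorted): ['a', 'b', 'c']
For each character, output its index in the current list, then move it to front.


MTF encoding:
'a': index 0 in ['a', 'b', 'c'] -> ['a', 'b', 'c']
'a': index 0 in ['a', 'b', 'c'] -> ['a', 'b', 'c']
'c': index 2 in ['a', 'b', 'c'] -> ['c', 'a', 'b']
'a': index 1 in ['c', 'a', 'b'] -> ['a', 'c', 'b']
'b': index 2 in ['a', 'c', 'b'] -> ['b', 'a', 'c']
'a': index 1 in ['b', 'a', 'c'] -> ['a', 'b', 'c']
'a': index 0 in ['a', 'b', 'c'] -> ['a', 'b', 'c']
'b': index 1 in ['a', 'b', 'c'] -> ['b', 'a', 'c']
'b': index 0 in ['b', 'a', 'c'] -> ['b', 'a', 'c']


Output: [0, 0, 2, 1, 2, 1, 0, 1, 0]


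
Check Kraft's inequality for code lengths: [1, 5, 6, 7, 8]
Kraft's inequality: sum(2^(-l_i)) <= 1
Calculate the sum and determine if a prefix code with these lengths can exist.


Sum = 2^(-1) + 2^(-5) + 2^(-6) + 2^(-7) + 2^(-8)
    = 0.5 + 0.03125 + 0.015625 + 0.0078125 + 0.00390625
    = 143/256 = 0.55859375
Since 0.55859375 <= 1, Kraft's inequality IS satisfied.
A prefix code with these lengths CAN exist.

Kraft sum = 0.55859375. Satisfied.


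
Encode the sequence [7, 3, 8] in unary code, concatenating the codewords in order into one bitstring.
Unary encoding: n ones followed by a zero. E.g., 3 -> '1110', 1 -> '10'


Encode each number as n ones followed by a terminating 0:
  7 -> 11111110 (8 bits)
  3 -> 1110 (4 bits)
  8 -> 111111110 (9 bits)
Total length = 8 + 4 + 9 = 21 bits.

Unary([7, 3, 8]) = 111111101110111111110 (21 bits)


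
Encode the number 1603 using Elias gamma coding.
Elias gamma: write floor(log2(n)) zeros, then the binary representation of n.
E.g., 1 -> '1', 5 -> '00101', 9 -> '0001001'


num_bits = floor(log2(1603)) + 1 = 11
leading_zeros = num_bits - 1 = 10
binary(1603) = 11001000011

Elias gamma(1603) = '0000000000' + '11001000011' = 000000000011001000011 (21 bits)


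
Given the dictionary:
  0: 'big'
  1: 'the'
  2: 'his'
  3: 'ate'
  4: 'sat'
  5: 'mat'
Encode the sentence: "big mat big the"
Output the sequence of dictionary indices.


Look up each word in the dictionary:
  'big' -> 0
  'mat' -> 5
  'big' -> 0
  'the' -> 1

Encoded: [0, 5, 0, 1]


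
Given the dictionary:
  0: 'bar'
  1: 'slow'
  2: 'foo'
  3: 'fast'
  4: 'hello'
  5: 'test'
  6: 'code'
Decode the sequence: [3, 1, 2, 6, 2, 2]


Look up each index in the dictionary:
  3 -> 'fast'
  1 -> 'slow'
  2 -> 'foo'
  6 -> 'code'
  2 -> 'foo'
  2 -> 'foo'

Decoded: "fast slow foo code foo foo"


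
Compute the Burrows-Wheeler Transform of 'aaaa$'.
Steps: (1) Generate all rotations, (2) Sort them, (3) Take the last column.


Rotations (sorted):
  0: $aaaa -> last char: a
  1: a$aaa -> last char: a
  2: aa$aa -> last char: a
  3: aaa$a -> last char: a
  4: aaaa$ -> last char: $


BWT = aaaa$


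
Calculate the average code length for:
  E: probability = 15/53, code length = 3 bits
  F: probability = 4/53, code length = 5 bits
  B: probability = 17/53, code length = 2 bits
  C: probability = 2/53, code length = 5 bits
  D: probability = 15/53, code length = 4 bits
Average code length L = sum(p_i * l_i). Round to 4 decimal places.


Weighted contributions p_i * l_i:
  E: (15/53) * 3 = 45/53
  F: (4/53) * 5 = 20/53
  B: (17/53) * 2 = 34/53
  C: (2/53) * 5 = 10/53
  D: (15/53) * 4 = 60/53
Sum = (45 + 20 + 34 + 10 + 60)/53 = 169/53

L = 169/53 = 3.1887 bits/symbol


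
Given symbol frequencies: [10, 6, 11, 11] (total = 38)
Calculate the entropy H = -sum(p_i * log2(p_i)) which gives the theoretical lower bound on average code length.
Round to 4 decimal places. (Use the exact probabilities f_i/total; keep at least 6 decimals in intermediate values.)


Per-symbol terms -p_i * log2(p_i) with p_i = f_i/38:
  p = 10/38 = 0.263158: log2(p) = -1.925999, -p*log2(p) = 0.506842
  p = 6/38 = 0.157895: log2(p) = -2.662965, -p*log2(p) = 0.420468
  p = 11/38 = 0.289474: log2(p) = -1.788496, -p*log2(p) = 0.517722
  p = 11/38 = 0.289474: log2(p) = -1.788496, -p*log2(p) = 0.517722
H = 0.506842 + 0.420468 + 0.517722 + 0.517722 = 1.962754

H = 1.9628 bits/symbol


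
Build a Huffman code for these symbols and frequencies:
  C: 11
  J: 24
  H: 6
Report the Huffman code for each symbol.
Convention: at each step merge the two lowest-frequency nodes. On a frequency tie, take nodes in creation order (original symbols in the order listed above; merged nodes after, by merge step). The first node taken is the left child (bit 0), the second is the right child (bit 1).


Huffman tree construction:
Step 1: Merge H(6) + C(11) = 17
Step 2: Merge (H+C)(17) + J(24) = 41
Read each symbol's code off the tree from the root (left child = 0, right child = 1).

Codes:
  C: 01 (length 2)
  J: 1 (length 1)
  H: 00 (length 2)
Average code length: 58/41 = 1.4146 bits/symbol


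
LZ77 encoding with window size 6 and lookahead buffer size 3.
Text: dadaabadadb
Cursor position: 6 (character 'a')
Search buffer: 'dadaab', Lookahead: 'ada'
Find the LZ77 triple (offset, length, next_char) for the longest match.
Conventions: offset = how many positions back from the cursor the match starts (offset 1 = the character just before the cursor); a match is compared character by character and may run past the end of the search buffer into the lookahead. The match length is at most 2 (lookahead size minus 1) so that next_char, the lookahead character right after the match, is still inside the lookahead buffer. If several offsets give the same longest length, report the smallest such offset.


Try each offset into the search buffer:
  offset=1 (pos 5, char 'b'): match length 0
  offset=2 (pos 4, char 'a'): match length 1
  offset=3 (pos 3, char 'a'): match length 1
  offset=4 (pos 2, char 'd'): match length 0
  offset=5 (pos 1, char 'a'): match length 2
  offset=6 (pos 0, char 'd'): match length 0
Longest match has length 2 at offset 5.
next_char = character at position 6 + 2 = 8 -> 'a'

Best match: offset=5, length=2 (matching 'ad' starting at position 1)
LZ77 triple: (5, 2, 'a')


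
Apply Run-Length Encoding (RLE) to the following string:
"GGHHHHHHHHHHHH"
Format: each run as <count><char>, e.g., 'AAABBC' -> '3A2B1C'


Scanning runs left to right:
  i=0: run of 'G' x 2 -> '2G'
  i=2: run of 'H' x 12 -> '12H'

RLE = 2G12H


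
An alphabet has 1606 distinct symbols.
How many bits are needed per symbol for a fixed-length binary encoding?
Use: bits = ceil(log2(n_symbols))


log2(1606) = 10.6493
Bracket: 2^10 = 1024 < 1606 <= 2^11 = 2048
So ceil(log2(1606)) = 11

bits = ceil(log2(1606)) = ceil(10.6493) = 11 bits


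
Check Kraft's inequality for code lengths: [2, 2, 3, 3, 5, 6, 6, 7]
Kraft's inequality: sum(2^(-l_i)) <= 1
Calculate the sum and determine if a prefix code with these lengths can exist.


Sum = 2^(-2) + 2^(-2) + 2^(-3) + 2^(-3) + 2^(-5) + 2^(-6) + 2^(-6) + 2^(-7)
    = 0.25 + 0.25 + 0.125 + 0.125 + 0.03125 + 0.015625 + 0.015625 + 0.0078125
    = 105/128 = 0.8203125
Since 0.8203125 <= 1, Kraft's inequality IS satisfied.
A prefix code with these lengths CAN exist.

Kraft sum = 0.8203125. Satisfied.


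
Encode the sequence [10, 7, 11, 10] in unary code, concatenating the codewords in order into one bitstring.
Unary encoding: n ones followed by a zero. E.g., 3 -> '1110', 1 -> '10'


Encode each number as n ones followed by a terminating 0:
  10 -> 11111111110 (11 bits)
  7 -> 11111110 (8 bits)
  11 -> 111111111110 (12 bits)
  10 -> 11111111110 (11 bits)
Total length = 11 + 8 + 12 + 11 = 42 bits.

Unary([10, 7, 11, 10]) = 111111111101111111011111111111011111111110 (42 bits)


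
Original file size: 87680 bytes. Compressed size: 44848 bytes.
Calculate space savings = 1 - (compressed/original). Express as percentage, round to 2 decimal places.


ratio = compressed/original = 44848/87680 = 0.511496
savings = 1 - ratio = 1 - 0.511496 = 0.488504
as a percentage: 0.488504 * 100 = 48.85%

Space savings = 1 - 44848/87680 = 48.85%


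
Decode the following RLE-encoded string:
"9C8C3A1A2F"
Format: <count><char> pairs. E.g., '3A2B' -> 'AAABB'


Expanding each <count><char> pair:
  9C -> 'CCCCCCCCC'
  8C -> 'CCCCCCCC'
  3A -> 'AAA'
  1A -> 'A'
  2F -> 'FF'

Decoded = CCCCCCCCCCCCCCCCCAAAAFF


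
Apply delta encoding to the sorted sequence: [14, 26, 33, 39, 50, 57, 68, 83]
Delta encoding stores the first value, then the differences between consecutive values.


First value: 14
Deltas:
  26 - 14 = 12
  33 - 26 = 7
  39 - 33 = 6
  50 - 39 = 11
  57 - 50 = 7
  68 - 57 = 11
  83 - 68 = 15


Delta encoded: [14, 12, 7, 6, 11, 7, 11, 15]


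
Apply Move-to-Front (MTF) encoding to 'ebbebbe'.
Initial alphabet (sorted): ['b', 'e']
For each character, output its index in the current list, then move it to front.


MTF encoding:
'e': index 1 in ['b', 'e'] -> ['e', 'b']
'b': index 1 in ['e', 'b'] -> ['b', 'e']
'b': index 0 in ['b', 'e'] -> ['b', 'e']
'e': index 1 in ['b', 'e'] -> ['e', 'b']
'b': index 1 in ['e', 'b'] -> ['b', 'e']
'b': index 0 in ['b', 'e'] -> ['b', 'e']
'e': index 1 in ['b', 'e'] -> ['e', 'b']


Output: [1, 1, 0, 1, 1, 0, 1]


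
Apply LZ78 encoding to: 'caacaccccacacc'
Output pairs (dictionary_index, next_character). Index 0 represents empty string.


LZ78 encoding steps:
Dictionary: {0: ''}
Step 1: w='' (idx 0), next='c' -> output (0, 'c'), add 'c' as idx 1
Step 2: w='' (idx 0), next='a' -> output (0, 'a'), add 'a' as idx 2
Step 3: w='a' (idx 2), next='c' -> output (2, 'c'), add 'ac' as idx 3
Step 4: w='ac' (idx 3), next='c' -> output (3, 'c'), add 'acc' as idx 4
Step 5: w='c' (idx 1), next='c' -> output (1, 'c'), add 'cc' as idx 5
Step 6: w='ac' (idx 3), next='a' -> output (3, 'a'), add 'aca' as idx 6
Step 7: w='cc' (idx 5), end of input -> output (5, '')


Encoded: [(0, 'c'), (0, 'a'), (2, 'c'), (3, 'c'), (1, 'c'), (3, 'a'), (5, '')]


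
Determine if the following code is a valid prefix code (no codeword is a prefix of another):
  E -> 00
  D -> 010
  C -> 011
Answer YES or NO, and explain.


Checking each pair (does one codeword prefix another?):
  E='00' vs D='010': no prefix
  E='00' vs C='011': no prefix
  D='010' vs E='00': no prefix
  D='010' vs C='011': no prefix
  C='011' vs E='00': no prefix
  C='011' vs D='010': no prefix
No violation found over all pairs.

YES -- this is a valid prefix code. No codeword is a prefix of any other codeword.


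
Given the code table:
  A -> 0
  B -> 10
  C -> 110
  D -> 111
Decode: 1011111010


Decoding:
10 -> B
111 -> D
110 -> C
10 -> B


Result: BDCB


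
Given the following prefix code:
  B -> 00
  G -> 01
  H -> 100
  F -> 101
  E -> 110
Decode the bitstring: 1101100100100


Decoding step by step:
Bits 110 -> E
Bits 110 -> E
Bits 01 -> G
Bits 00 -> B
Bits 100 -> H


Decoded message: EEGBH


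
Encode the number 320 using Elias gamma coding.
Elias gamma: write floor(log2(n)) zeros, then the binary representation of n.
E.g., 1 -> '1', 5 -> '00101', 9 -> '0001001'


num_bits = floor(log2(320)) + 1 = 9
leading_zeros = num_bits - 1 = 8
binary(320) = 101000000

Elias gamma(320) = '00000000' + '101000000' = 00000000101000000 (17 bits)


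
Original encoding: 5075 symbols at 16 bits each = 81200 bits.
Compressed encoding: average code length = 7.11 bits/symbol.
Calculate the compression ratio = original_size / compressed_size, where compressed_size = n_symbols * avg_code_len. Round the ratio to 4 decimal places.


original_size = n_symbols * orig_bits = 5075 * 16 = 81200 bits
compressed_size = n_symbols * avg_code_len = 5075 * 7.11 = 36083.25 bits
ratio = original_size / compressed_size = 81200 / 36083.25 = 2.2504

Compression ratio = 2.2504
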